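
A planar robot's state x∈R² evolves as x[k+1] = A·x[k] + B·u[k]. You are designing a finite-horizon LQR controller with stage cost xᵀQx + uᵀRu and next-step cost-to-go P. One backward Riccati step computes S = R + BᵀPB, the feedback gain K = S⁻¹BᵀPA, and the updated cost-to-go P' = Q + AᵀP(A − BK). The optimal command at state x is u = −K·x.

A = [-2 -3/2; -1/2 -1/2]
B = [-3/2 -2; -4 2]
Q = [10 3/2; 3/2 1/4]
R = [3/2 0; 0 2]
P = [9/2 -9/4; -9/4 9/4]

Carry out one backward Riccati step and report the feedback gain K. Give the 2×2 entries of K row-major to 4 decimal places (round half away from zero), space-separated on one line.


0.3813 0.3073 0.6065 0.4381

BᵀP = [2.2500 -5.6250; -13.5000 9.0000]
S = R + BᵀPB = [3/2 0; 0 2] + [19.1250 -15.7500; -15.7500 45.0000] = [20.6250 -15.7500; -15.7500 47.0000]
BᵀPA = [-1.6875 -0.5625; 22.5000 15.7500]
K = S⁻¹·BᵀPA = [0.3813 0.3073; 0.6065 0.4381]
A−BK = [-0.2150 -0.1630; -0.1877 -0.1471]
AᵀP(A−BK) = [1.0595 0.7869; 0.7869 0.5857]
P' = Q + AᵀP(A−BK) = [11.0595 2.2869; 2.2869 0.8357]
tr(P') = 11.8952


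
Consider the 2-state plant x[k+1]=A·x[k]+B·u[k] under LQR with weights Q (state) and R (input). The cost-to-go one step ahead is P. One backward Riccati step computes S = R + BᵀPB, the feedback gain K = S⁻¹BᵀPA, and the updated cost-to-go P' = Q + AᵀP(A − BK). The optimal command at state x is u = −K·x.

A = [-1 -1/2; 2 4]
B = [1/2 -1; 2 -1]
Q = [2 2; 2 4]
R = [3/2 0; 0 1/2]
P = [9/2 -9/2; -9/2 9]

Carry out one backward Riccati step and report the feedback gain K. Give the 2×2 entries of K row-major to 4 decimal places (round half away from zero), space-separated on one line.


1.6425 2.5307 1.1564 0.9553

BᵀP = [-6.7500 15.7500; 0.0000 -4.5000]
S = R + BᵀPB = [3/2 0; 0 1/2] + [28.1250 -9.0000; -9.0000 4.5000] = [29.6250 -9.0000; -9.0000 5.0000]
BᵀPA = [38.2500 66.3750; -9.0000 -18.0000]
K = S⁻¹·BᵀPA = [1.6425 2.5307; 1.1564 0.9553]
A−BK = [-0.6648 -0.8101; -0.1285 -0.1061]
AᵀP(A−BK) = [6.0838 8.5475; 8.5475 12.3436]
P' = Q + AᵀP(A−BK) = [8.0838 10.5475; 10.5475 16.3436]
tr(P') = 24.4274


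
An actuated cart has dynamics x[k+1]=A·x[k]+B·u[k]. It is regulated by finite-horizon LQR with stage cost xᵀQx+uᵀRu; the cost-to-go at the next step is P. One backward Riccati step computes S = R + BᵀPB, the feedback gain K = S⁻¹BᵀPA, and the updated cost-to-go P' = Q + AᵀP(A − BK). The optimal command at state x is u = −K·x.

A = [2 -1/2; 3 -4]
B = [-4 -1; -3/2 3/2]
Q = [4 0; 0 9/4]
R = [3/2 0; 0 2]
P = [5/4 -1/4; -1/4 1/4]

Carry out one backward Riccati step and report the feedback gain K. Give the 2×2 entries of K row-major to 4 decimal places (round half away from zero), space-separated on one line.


BᵀP = [-4.6250 0.6250; -1.6250 0.6250]
S = R + BᵀPB = [3/2 0; 0 2] + [17.5625 5.5625; 5.5625 2.5625] = [19.0625 5.5625; 5.5625 4.5625]
BᵀPA = [-7.3750 -0.1875; -1.3750 -1.6875]
K = S⁻¹·BᵀPA = [-0.4640 0.1523; 0.2644 -0.5555]
A−BK = [0.4083 -0.4465; 1.9074 -2.9384]
AᵀP(A−BK) = [1.1913 -1.5159; -1.5159 2.4037]
P' = Q + AᵀP(A−BK) = [5.1913 -1.5159; -1.5159 4.6537]
tr(P') = 9.8450

-0.4640 0.1523 0.2644 -0.5555


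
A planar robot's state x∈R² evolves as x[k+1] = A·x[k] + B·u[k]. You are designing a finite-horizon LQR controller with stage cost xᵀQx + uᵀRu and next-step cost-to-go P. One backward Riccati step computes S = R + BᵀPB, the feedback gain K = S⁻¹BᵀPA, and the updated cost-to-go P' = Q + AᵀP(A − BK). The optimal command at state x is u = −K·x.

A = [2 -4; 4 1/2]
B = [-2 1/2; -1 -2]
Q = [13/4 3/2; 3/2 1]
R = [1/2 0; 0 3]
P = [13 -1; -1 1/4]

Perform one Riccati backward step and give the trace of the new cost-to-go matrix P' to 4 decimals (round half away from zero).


BᵀP = [-25.0000 1.7500; 8.5000 -1.0000]
S = R + BᵀPB = [1/2 0; 0 3] + [48.2500 -16.0000; -16.0000 6.2500] = [48.7500 -16.0000; -16.0000 9.2500]
BᵀPA = [-43.0000 100.8750; 13.0000 -34.5000]
K = S⁻¹·BᵀPA = [-0.9734 1.9550; -0.2783 -0.3482]
A−BK = [0.1924 0.0840; 2.4700 1.7586]
AᵀP(A−BK) = [1.7621 0.0895; 0.0895 2.8441]
P' = Q + AᵀP(A−BK) = [5.0121 1.5895; 1.5895 3.8441]
tr(P') = 8.8562

8.8562


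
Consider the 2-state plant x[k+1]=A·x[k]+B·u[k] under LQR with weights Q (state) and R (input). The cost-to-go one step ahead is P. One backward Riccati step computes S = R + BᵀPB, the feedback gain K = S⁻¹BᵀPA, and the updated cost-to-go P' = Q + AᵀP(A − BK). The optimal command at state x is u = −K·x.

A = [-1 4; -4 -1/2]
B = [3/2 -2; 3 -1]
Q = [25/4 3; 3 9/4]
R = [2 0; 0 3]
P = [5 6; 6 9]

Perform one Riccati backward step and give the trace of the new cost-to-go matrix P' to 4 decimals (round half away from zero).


BᵀP = [25.5000 36.0000; -16.0000 -21.0000]
S = R + BᵀPB = [2 0; 0 3] + [146.2500 -87.0000; -87.0000 53.0000] = [148.2500 -87.0000; -87.0000 56.0000]
BᵀPA = [-169.5000 84.0000; 100.0000 -53.5000]
K = S⁻¹·BᵀPA = [-1.0805 0.0675; 0.1071 -0.8504]
A−BK = [0.8349 2.1978; -0.6514 -1.5530]
AᵀP(A−BK) = [3.1473 1.4908; 1.4908 7.0787]
P' = Q + AᵀP(A−BK) = [9.3973 4.4908; 4.4908 9.3287]
tr(P') = 18.7260

18.7260


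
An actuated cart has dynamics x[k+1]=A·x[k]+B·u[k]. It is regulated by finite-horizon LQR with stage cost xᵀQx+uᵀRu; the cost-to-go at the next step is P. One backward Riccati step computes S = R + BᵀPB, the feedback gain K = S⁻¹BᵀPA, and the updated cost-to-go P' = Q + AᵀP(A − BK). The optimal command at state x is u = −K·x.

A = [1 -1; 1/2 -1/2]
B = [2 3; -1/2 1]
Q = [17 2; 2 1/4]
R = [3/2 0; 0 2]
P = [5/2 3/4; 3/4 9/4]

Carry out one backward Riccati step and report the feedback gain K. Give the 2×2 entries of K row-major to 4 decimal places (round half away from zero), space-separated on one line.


0.0060 -0.0060 0.3333 -0.3333

BᵀP = [4.6250 0.3750; 8.2500 4.5000]
S = R + BᵀPB = [3/2 0; 0 2] + [9.0625 14.2500; 14.2500 29.2500] = [10.5625 14.2500; 14.2500 31.2500]
BᵀPA = [4.8125 -4.8125; 10.5000 -10.5000]
K = S⁻¹·BᵀPA = [0.0060 -0.0060; 0.3333 -0.3333]
A−BK = [-0.0118 0.0118; 0.1698 -0.1698]
AᵀP(A−BK) = [0.2844 -0.2844; -0.2844 0.2844]
P' = Q + AᵀP(A−BK) = [17.2844 1.7156; 1.7156 0.5344]
tr(P') = 17.8187


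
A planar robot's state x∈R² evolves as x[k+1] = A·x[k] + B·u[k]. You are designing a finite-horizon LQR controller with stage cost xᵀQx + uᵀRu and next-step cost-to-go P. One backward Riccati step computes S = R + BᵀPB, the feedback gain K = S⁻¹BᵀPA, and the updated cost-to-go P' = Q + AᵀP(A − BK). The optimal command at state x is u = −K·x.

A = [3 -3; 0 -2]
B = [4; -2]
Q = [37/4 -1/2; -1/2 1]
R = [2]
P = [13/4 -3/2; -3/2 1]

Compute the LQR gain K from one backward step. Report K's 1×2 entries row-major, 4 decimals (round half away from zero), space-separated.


0.5854 -0.3902

BᵀP = [16.0000 -8.0000]
S = R + BᵀPB = [2] + [80.0000] = [82.0000]
BᵀPA = [48.0000 -32.0000]
K = S⁻¹·BᵀPA = [0.5854 -0.3902]
A−BK = [0.6585 -1.4390; 1.1707 -2.7805]
AᵀP(A−BK) = [1.1524 -1.5183; -1.5183 2.7622]
P' = Q + AᵀP(A−BK) = [10.4024 -2.0183; -2.0183 3.7622]
tr(P') = 14.1646


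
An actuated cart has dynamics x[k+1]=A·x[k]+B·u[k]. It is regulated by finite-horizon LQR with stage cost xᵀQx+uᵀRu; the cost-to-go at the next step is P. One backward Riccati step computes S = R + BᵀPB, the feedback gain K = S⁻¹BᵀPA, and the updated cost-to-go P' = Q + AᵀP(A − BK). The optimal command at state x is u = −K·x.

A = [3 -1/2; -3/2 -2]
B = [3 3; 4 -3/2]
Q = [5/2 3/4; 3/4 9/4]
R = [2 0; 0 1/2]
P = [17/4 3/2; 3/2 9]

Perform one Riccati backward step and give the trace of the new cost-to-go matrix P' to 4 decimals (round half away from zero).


BᵀP = [18.7500 40.5000; 10.5000 -9.0000]
S = R + BᵀPB = [2 0; 0 1/2] + [218.2500 -4.5000; -4.5000 45.0000] = [220.2500 -4.5000; -4.5000 45.5000]
BᵀPA = [-4.5000 -90.3750; 45.0000 12.7500]
K = S⁻¹·BᵀPA = [-0.0002 -0.4054; 0.9890 0.2401]
A−BK = [0.0337 -0.0041; -0.0156 -0.0181]
AᵀP(A−BK) = [0.4945 0.1201; 0.1201 0.3608]
P' = Q + AᵀP(A−BK) = [2.9945 0.8701; 0.8701 2.6108]
tr(P') = 5.6053

5.6053


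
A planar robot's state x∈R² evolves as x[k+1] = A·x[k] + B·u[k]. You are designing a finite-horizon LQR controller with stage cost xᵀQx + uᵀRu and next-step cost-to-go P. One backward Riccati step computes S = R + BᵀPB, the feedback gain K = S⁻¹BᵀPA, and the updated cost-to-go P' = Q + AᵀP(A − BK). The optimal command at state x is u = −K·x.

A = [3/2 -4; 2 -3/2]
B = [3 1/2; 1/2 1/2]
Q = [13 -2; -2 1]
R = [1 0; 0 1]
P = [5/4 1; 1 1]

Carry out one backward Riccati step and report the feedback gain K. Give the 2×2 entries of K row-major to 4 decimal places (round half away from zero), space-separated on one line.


BᵀP = [4.2500 3.5000; 1.1250 1.0000]
S = R + BᵀPB = [1 0; 0 1] + [14.5000 3.8750; 3.8750 1.0625] = [15.5000 3.8750; 3.8750 2.0625]
BᵀPA = [13.3750 -22.2500; 3.6875 -6.0000]
K = S⁻¹·BᵀPA = [0.7843 -1.3355; 0.3143 -0.4000]
A−BK = [-1.0101 0.2065; 1.4507 -0.6323]
AᵀP(A−BK) = [1.1631 -1.4129; -1.4129 2.1355]
P' = Q + AᵀP(A−BK) = [14.1631 -3.4129; -3.4129 3.1355]
tr(P') = 17.2986

0.7843 -1.3355 0.3143 -0.4000


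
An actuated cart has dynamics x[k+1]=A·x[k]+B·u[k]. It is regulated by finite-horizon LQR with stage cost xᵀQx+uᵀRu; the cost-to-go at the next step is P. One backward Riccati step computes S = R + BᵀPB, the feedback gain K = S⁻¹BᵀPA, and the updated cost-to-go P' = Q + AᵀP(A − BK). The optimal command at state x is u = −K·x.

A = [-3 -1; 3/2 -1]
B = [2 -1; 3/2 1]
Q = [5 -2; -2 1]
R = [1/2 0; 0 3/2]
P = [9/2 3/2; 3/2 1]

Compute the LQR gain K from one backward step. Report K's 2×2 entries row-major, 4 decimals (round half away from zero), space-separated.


BᵀP = [11.2500 4.5000; -3.0000 -0.5000]
S = R + BᵀPB = [1/2 0; 0 3/2] + [29.2500 -6.7500; -6.7500 2.5000] = [29.7500 -6.7500; -6.7500 4.0000]
BᵀPA = [-27.0000 -15.7500; 8.2500 3.5000]
K = S⁻¹·BᵀPA = [-0.7123 -0.5362; 0.8604 -0.0298]
A−BK = [-0.7149 0.0426; 1.7081 -0.1660]
AᵀP(A−BK) = [2.9183 0.0191; 0.0191 0.1596]
P' = Q + AᵀP(A−BK) = [7.9183 -1.9809; -1.9809 1.1596]
tr(P') = 9.0779

-0.7123 -0.5362 0.8604 -0.0298


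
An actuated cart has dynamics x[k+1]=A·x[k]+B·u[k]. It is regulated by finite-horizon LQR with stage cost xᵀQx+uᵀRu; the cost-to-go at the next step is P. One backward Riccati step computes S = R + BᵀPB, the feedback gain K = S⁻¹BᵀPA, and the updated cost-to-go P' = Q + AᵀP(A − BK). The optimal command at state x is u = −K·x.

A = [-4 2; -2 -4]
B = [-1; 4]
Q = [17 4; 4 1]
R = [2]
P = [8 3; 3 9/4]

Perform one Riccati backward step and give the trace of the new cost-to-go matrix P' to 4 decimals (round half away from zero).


175.7273

BᵀP = [4.0000 6.0000]
S = R + BᵀPB = [2] + [20.0000] = [22.0000]
BᵀPA = [-28.0000 -16.0000]
K = S⁻¹·BᵀPA = [-1.2727 -0.7273]
A−BK = [-5.2727 1.2727; 3.0909 -1.0909]
AᵀP(A−BK) = [149.3636 -30.3636; -30.3636 8.3636]
P' = Q + AᵀP(A−BK) = [166.3636 -26.3636; -26.3636 9.3636]
tr(P') = 175.7273


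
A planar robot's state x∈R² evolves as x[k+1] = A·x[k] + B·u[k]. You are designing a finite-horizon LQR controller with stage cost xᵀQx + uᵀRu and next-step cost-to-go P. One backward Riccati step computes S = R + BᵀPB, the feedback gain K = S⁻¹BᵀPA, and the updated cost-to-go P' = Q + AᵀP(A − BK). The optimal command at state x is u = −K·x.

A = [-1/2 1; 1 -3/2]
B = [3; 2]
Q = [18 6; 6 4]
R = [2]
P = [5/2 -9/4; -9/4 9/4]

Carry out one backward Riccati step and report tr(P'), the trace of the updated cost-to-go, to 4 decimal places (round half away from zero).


BᵀP = [3.0000 -2.2500]
S = R + BᵀPB = [2] + [4.5000] = [6.5000]
BᵀPA = [-3.7500 6.3750]
K = S⁻¹·BᵀPA = [-0.5769 0.9808]
A−BK = [1.2308 -1.9423; 2.1538 -3.4615]
AᵀP(A−BK) = [2.9615 -4.8846; -4.8846 8.0601]
P' = Q + AᵀP(A−BK) = [20.9615 1.1154; 1.1154 12.0601]
tr(P') = 33.0216

33.0216


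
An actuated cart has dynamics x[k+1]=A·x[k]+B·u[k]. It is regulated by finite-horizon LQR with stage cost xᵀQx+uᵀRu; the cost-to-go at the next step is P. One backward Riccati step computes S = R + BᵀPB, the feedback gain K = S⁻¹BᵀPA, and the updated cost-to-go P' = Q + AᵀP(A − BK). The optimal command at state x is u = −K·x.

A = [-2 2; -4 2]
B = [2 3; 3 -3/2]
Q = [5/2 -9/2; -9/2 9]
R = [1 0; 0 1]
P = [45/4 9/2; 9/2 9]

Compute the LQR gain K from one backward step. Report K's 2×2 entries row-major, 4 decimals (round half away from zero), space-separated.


BᵀP = [36.0000 36.0000; 27.0000 0.0000]
S = R + BᵀPB = [1 0; 0 1] + [180.0000 54.0000; 54.0000 81.0000] = [181.0000 54.0000; 54.0000 82.0000]
BᵀPA = [-216.0000 144.0000; -54.0000 54.0000]
K = S⁻¹·BᵀPA = [-1.2407 0.7456; 0.1585 0.1675]
A−BK = [0.0059 0.0062; -0.0403 0.0145]
AᵀP(A−BK) = [1.5772 -0.9041; -0.9041 0.5871]
P' = Q + AᵀP(A−BK) = [4.0772 -5.4041; -5.4041 9.5871]
tr(P') = 13.6643

-1.2407 0.7456 0.1585 0.1675


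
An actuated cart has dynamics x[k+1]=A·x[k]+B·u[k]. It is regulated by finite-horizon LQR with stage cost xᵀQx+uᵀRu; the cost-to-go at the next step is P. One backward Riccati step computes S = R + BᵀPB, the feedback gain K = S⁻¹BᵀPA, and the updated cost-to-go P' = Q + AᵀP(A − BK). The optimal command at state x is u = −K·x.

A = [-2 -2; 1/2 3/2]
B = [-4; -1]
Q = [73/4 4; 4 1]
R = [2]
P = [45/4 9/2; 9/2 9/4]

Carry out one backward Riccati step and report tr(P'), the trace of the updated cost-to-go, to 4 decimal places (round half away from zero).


BᵀP = [-49.5000 -20.2500]
S = R + BᵀPB = [2] + [218.2500] = [220.2500]
BᵀPA = [88.8750 68.6250]
K = S⁻¹·BᵀPA = [0.4035 0.3116]
A−BK = [-0.3859 -0.7537; 0.9035 1.8116]
AᵀP(A−BK) = [0.6998 0.9960; 0.9960 1.6805]
P' = Q + AᵀP(A−BK) = [18.9498 4.9960; 4.9960 2.6805]
tr(P') = 21.6302

21.6302


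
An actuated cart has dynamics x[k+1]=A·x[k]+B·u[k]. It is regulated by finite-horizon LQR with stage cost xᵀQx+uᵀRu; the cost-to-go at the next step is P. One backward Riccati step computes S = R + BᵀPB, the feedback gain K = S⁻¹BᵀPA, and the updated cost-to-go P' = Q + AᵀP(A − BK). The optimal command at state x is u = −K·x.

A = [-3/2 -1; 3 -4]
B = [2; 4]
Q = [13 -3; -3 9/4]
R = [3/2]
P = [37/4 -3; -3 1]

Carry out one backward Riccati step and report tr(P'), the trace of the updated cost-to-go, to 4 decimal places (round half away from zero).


BᵀP = [6.5000 -2.0000]
S = R + BᵀPB = [3/2] + [5.0000] = [6.5000]
BᵀPA = [-15.7500 1.5000]
K = S⁻¹·BᵀPA = [-2.4231 0.2308]
A−BK = [3.3462 -1.4615; 12.6923 -4.9231]
AᵀP(A−BK) = [18.6490 -3.4904; -3.4904 0.9038]
P' = Q + AᵀP(A−BK) = [31.6490 -6.4904; -6.4904 3.1538]
tr(P') = 34.8029

34.8029


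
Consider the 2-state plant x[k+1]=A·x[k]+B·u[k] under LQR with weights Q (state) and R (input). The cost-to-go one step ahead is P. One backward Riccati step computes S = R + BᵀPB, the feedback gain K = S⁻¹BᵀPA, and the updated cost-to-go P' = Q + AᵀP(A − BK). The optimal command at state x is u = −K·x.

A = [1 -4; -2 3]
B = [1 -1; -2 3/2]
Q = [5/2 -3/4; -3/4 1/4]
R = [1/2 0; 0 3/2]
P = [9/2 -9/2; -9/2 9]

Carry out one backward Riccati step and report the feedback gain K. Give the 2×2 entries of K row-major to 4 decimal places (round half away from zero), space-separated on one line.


BᵀP = [13.5000 -22.5000; -11.2500 18.0000]
S = R + BᵀPB = [1/2 0; 0 3/2] + [58.5000 -47.2500; -47.2500 38.2500] = [59.0000 -47.2500; -47.2500 39.7500]
BᵀPA = [58.5000 -121.5000; -47.2500 99.0000]
K = S⁻¹·BᵀPA = [0.8236 -1.3478; -0.2097 0.8885]
A−BK = [-0.0333 -1.7637; -0.0383 -1.0283]
AᵀP(A−BK) = [0.4118 -0.6739; -0.6739 9.2845]
P' = Q + AᵀP(A−BK) = [2.9118 -1.4239; -1.4239 9.5345]
tr(P') = 12.4463

0.8236 -1.3478 -0.2097 0.8885


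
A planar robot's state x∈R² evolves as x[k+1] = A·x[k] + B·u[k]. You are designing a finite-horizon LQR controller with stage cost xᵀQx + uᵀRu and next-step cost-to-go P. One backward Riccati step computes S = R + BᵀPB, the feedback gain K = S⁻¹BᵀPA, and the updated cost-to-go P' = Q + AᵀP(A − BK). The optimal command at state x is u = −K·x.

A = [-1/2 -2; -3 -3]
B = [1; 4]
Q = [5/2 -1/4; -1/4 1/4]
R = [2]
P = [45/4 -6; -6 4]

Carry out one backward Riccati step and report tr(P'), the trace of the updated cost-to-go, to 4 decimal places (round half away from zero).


12.7885

BᵀP = [-12.7500 10.0000]
S = R + BᵀPB = [2] + [27.2500] = [29.2500]
BᵀPA = [-23.6250 -4.5000]
K = S⁻¹·BᵀPA = [-0.8077 -0.1538]
A−BK = [0.3077 -1.8462; 0.2308 -2.3846]
AᵀP(A−BK) = [1.7308 -1.3846; -1.3846 8.3077]
P' = Q + AᵀP(A−BK) = [4.2308 -1.6346; -1.6346 8.5577]
tr(P') = 12.7885


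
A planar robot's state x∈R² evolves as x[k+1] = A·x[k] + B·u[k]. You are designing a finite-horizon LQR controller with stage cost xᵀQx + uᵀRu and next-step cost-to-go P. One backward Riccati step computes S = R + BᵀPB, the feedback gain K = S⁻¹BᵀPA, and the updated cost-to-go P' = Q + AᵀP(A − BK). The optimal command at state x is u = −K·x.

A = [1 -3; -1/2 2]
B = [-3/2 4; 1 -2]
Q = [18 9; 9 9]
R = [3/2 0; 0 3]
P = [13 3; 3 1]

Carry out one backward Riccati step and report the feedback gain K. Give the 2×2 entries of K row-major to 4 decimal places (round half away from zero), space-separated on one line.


BᵀP = [-16.5000 -3.5000; 46.0000 10.0000]
S = R + BᵀPB = [3/2 0; 0 3] + [21.2500 -59.0000; -59.0000 164.0000] = [22.7500 -59.0000; -59.0000 167.0000]
BᵀPA = [-14.7500 42.5000; 41.0000 -118.0000]
K = S⁻¹·BᵀPA = [-0.1390 0.4258; 0.1964 -0.5562]
A−BK = [0.0059 -0.1367; 0.0318 0.4619]
AᵀP(A−BK) = [0.1473 -0.4171; -0.4171 1.2773]
P' = Q + AᵀP(A−BK) = [18.1473 8.5829; 8.5829 10.2773]
tr(P') = 28.4246

-0.1390 0.4258 0.1964 -0.5562


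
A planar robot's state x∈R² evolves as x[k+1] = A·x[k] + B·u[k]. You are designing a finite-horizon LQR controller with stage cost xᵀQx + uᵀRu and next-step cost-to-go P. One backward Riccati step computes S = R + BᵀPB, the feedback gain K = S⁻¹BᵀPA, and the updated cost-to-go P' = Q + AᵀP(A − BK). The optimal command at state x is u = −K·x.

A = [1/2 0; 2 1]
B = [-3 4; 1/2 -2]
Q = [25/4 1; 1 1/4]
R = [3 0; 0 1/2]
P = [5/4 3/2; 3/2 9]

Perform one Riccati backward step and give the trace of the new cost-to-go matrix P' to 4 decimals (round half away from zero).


18.3201

BᵀP = [-3.0000 0.0000; 2.0000 -12.0000]
S = R + BᵀPB = [3 0; 0 1/2] + [9.0000 -12.0000; -12.0000 32.0000] = [12.0000 -12.0000; -12.0000 32.5000]
BᵀPA = [-1.5000 0.0000; -23.0000 -12.0000]
K = S⁻¹·BᵀPA = [-1.3201 -0.5854; -1.1951 -0.5854]
A−BK = [1.3201 0.5854; 0.2698 0.1220]
AᵀP(A−BK) = [9.8445 4.4085; 4.4085 1.9756]
P' = Q + AᵀP(A−BK) = [16.0945 5.4085; 5.4085 2.2256]
tr(P') = 18.3201


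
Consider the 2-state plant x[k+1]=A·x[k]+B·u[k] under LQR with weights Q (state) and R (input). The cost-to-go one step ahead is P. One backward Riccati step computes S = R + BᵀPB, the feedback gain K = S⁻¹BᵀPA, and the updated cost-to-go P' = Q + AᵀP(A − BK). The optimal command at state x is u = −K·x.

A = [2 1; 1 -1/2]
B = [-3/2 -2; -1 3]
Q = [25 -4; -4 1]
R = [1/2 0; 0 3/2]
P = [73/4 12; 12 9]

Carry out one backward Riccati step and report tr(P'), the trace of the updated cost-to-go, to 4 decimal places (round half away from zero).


BᵀP = [-39.3750 -27.0000; -0.5000 3.0000]
S = R + BᵀPB = [1/2 0; 0 3/2] + [86.0625 -2.2500; -2.2500 10.0000] = [86.5625 -2.2500; -2.2500 11.5000]
BᵀPA = [-105.7500 -25.8750; 2.0000 -2.0000]
K = S⁻¹·BᵀPA = [-1.2234 -0.3050; -0.0654 -0.2336]
A−BK = [0.0341 0.0753; -0.0270 -0.1042]
AᵀP(A−BK) = [0.7604 0.2146; 0.2146 0.1413]
P' = Q + AᵀP(A−BK) = [25.7604 -3.7854; -3.7854 1.1413]
tr(P') = 26.9016

26.9016


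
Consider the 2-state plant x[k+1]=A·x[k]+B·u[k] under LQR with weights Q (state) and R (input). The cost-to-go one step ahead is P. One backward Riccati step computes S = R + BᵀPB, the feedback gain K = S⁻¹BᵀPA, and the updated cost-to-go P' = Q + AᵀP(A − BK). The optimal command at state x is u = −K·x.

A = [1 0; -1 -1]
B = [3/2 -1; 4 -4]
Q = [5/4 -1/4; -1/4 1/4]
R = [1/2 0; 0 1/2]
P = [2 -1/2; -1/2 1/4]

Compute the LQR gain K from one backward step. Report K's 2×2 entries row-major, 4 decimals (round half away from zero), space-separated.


0.8214 0.1071 0.8571 0.2857

BᵀP = [1.0000 0.2500; 0.0000 -0.5000]
S = R + BᵀPB = [1/2 0; 0 1/2] + [2.5000 -2.0000; -2.0000 2.0000] = [3.0000 -2.0000; -2.0000 2.5000]
BᵀPA = [0.7500 -0.2500; 0.5000 0.5000]
K = S⁻¹·BᵀPA = [0.8214 0.1071; 0.8571 0.2857]
A−BK = [0.6250 0.1250; -0.8571 -0.2857]
AᵀP(A−BK) = [2.2054 0.5268; 0.5268 0.1339]
P' = Q + AᵀP(A−BK) = [3.4554 0.2768; 0.2768 0.3839]
tr(P') = 3.8393


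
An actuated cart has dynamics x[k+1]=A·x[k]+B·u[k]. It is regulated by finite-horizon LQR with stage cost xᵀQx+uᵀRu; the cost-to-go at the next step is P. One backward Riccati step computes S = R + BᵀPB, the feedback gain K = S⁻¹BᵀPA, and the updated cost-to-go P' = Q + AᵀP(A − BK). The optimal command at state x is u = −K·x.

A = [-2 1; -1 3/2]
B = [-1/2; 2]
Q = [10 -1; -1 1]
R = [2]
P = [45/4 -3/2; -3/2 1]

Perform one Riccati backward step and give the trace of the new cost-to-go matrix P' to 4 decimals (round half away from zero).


40.4868

BᵀP = [-8.6250 2.7500]
S = R + BᵀPB = [2] + [9.8125] = [11.8125]
BᵀPA = [14.5000 -4.5000]
K = S⁻¹·BᵀPA = [1.2275 -0.3810]
A−BK = [-1.3862 0.8095; -3.4550 2.2619]
AᵀP(A−BK) = [22.2011 -12.4762; -12.4762 7.2857]
P' = Q + AᵀP(A−BK) = [32.2011 -13.4762; -13.4762 8.2857]
tr(P') = 40.4868


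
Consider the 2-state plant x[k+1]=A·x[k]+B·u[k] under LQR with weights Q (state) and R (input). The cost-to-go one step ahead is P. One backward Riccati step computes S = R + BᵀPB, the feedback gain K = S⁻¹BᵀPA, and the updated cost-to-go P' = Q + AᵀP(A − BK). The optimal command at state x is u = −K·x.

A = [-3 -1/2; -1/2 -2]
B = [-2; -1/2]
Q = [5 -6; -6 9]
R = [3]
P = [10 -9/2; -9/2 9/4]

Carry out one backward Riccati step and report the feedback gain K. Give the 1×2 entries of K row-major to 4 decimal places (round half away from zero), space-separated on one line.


1.4268 -0.1989

BᵀP = [-17.7500 7.8750]
S = R + BᵀPB = [3] + [31.5625] = [34.5625]
BᵀPA = [49.3125 -6.8750]
K = S⁻¹·BᵀPA = [1.4268 -0.1989]
A−BK = [-0.1465 -0.8978; 0.2134 -2.0995]
AᵀP(A−BK) = [6.7052 -1.0660; -1.0660 1.1325]
P' = Q + AᵀP(A−BK) = [11.7052 -7.0660; -7.0660 10.1325]
tr(P') = 21.8377


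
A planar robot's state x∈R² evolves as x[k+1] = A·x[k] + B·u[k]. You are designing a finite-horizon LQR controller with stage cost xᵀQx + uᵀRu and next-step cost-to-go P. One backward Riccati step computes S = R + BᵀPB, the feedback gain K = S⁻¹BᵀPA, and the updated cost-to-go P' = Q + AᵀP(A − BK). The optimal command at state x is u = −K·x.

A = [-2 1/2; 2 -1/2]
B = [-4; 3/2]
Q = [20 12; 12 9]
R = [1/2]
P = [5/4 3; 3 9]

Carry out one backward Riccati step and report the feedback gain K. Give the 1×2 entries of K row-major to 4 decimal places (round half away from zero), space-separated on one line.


0.8421 -0.2105

BᵀP = [-0.5000 1.5000]
S = R + BᵀPB = [1/2] + [4.2500] = [4.7500]
BᵀPA = [4.0000 -1.0000]
K = S⁻¹·BᵀPA = [0.8421 -0.2105]
A−BK = [1.3684 -0.3421; 0.7368 -0.1842]
AᵀP(A−BK) = [13.6316 -3.4079; -3.4079 0.8520]
P' = Q + AᵀP(A−BK) = [33.6316 8.5921; 8.5921 9.8520]
tr(P') = 43.4836


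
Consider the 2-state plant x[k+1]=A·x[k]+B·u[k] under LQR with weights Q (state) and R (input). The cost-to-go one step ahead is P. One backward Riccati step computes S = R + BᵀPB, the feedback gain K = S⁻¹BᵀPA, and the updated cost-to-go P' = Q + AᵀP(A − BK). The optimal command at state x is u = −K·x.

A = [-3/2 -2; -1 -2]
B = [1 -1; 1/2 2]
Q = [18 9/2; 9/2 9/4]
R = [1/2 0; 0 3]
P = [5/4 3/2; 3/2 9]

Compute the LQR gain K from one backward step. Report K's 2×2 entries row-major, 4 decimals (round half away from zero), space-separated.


BᵀP = [2.0000 6.0000; 1.7500 16.5000]
S = R + BᵀPB = [1/2 0; 0 3] + [5.0000 10.0000; 10.0000 31.2500] = [5.5000 10.0000; 10.0000 34.2500]
BᵀPA = [-9.0000 -16.0000; -19.1250 -36.5000]
K = S⁻¹·BᵀPA = [-1.3239 -2.0707; -0.1719 -0.4611]
A−BK = [-0.3479 -0.3904; 0.0057 -0.0424]
AᵀP(A−BK) = [1.1107 1.7949; 1.7949 3.0382]
P' = Q + AᵀP(A−BK) = [19.1107 6.2949; 6.2949 5.2882]
tr(P') = 24.3989

-1.3239 -2.0707 -0.1719 -0.4611


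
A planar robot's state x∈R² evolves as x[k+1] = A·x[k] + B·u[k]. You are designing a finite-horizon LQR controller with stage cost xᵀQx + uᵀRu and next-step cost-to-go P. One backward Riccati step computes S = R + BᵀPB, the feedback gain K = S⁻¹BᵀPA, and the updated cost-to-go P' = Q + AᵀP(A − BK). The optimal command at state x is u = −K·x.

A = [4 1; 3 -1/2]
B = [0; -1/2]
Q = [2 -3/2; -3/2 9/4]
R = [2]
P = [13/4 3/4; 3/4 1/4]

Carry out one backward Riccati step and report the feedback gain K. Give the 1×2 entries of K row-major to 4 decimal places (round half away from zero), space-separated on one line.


BᵀP = [-0.3750 -0.1250]
S = R + BᵀPB = [2] + [0.0625] = [2.0625]
BᵀPA = [-1.8750 -0.3125]
K = S⁻¹·BᵀPA = [-0.9091 -0.1515]
A−BK = [4.0000 1.0000; 2.5455 -0.5758]
AᵀP(A−BK) = [70.5455 13.0909; 13.0909 2.5152]
P' = Q + AᵀP(A−BK) = [72.5455 11.5909; 11.5909 4.7652]
tr(P') = 77.3106

-0.9091 -0.1515


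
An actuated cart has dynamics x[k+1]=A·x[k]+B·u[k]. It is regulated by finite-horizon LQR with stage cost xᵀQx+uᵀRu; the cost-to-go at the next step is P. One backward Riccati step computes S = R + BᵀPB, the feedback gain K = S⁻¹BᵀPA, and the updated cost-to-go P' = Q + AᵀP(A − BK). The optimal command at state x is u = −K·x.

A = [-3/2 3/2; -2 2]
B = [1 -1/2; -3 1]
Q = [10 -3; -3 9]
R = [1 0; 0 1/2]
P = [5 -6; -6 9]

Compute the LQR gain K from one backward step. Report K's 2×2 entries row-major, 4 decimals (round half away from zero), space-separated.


BᵀP = [23.0000 -33.0000; -8.5000 12.0000]
S = R + BᵀPB = [1 0; 0 1/2] + [122.0000 -44.5000; -44.5000 16.2500] = [123.0000 -44.5000; -44.5000 16.7500]
BᵀPA = [31.5000 -31.5000; -11.2500 11.2500]
K = S⁻¹·BᵀPA = [0.3375 -0.3375; 0.2250 -0.2250]
A−BK = [-1.7250 1.7250; -1.2125 1.2125]
AᵀP(A−BK) = [3.1500 -3.1500; -3.1500 3.1500]
P' = Q + AᵀP(A−BK) = [13.1500 -6.1500; -6.1500 12.1500]
tr(P') = 25.3000

0.3375 -0.3375 0.2250 -0.2250


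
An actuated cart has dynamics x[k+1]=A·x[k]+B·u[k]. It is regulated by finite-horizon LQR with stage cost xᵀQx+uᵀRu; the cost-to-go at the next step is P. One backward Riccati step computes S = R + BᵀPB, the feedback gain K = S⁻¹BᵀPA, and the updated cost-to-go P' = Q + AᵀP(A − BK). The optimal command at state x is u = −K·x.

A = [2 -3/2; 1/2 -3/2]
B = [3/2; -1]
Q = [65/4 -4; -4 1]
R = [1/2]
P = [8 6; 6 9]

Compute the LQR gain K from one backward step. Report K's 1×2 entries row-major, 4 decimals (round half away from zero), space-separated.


BᵀP = [6.0000 0.0000]
S = R + BᵀPB = [1/2] + [9.0000] = [9.5000]
BᵀPA = [12.0000 -9.0000]
K = S⁻¹·BᵀPA = [1.2632 -0.9474]
A−BK = [0.1053 -0.0789; 1.7632 -2.4474]
AᵀP(A−BK) = [31.0921 -41.8816; -41.8816 56.7237]
P' = Q + AᵀP(A−BK) = [47.3421 -45.8816; -45.8816 57.7237]
tr(P') = 105.0658

1.2632 -0.9474


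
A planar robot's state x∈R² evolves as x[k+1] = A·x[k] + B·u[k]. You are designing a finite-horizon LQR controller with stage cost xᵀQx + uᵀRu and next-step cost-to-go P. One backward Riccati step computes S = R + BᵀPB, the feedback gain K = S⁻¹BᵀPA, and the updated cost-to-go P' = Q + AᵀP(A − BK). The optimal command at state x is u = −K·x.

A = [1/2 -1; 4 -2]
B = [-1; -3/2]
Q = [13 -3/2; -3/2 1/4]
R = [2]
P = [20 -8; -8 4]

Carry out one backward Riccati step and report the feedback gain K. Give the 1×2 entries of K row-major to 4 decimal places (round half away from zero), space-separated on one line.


BᵀP = [-8.0000 2.0000]
S = R + BᵀPB = [2] + [5.0000] = [7.0000]
BᵀPA = [4.0000 4.0000]
K = S⁻¹·BᵀPA = [0.5714 0.5714]
A−BK = [1.0714 -0.4286; 4.8571 -1.1429]
AᵀP(A−BK) = [34.7143 -4.2857; -4.2857 1.7143]
P' = Q + AᵀP(A−BK) = [47.7143 -5.7857; -5.7857 1.9643]
tr(P') = 49.6786

0.5714 0.5714


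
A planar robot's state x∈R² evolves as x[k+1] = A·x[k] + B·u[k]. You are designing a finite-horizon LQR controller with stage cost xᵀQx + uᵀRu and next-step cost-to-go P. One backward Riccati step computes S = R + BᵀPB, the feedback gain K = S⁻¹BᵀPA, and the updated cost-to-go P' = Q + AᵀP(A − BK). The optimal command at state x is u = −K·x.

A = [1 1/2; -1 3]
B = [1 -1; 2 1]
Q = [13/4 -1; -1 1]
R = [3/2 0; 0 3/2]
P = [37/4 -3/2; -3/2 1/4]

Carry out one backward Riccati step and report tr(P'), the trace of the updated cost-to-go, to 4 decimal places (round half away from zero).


BᵀP = [6.2500 -1.0000; -10.7500 1.7500]
S = R + BᵀPB = [3/2 0; 0 3/2] + [4.2500 -7.2500; -7.2500 12.5000] = [5.7500 -7.2500; -7.2500 14.0000]
BᵀPA = [7.2500 0.1250; -12.5000 -0.1250]
K = S⁻¹·BᵀPA = [0.3893 0.0302; -0.6913 0.0067]
A−BK = [-0.0805 0.4765; -1.0872 2.9329]
AᵀP(A−BK) = [1.0369 -0.0101; -0.0101 0.0596]
P' = Q + AᵀP(A−BK) = [4.2869 -1.0101; -1.0101 1.0596]
tr(P') = 5.3465

5.3465


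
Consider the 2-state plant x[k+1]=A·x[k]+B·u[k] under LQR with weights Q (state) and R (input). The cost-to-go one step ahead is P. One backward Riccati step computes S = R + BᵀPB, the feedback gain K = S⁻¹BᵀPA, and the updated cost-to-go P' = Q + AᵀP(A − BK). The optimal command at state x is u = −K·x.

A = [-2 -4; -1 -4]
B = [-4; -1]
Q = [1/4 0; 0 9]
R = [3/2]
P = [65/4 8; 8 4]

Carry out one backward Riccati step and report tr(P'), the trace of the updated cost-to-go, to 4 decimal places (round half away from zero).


12.7993

BᵀP = [-73.0000 -36.0000]
S = R + BᵀPB = [3/2] + [328.0000] = [329.5000]
BᵀPA = [182.0000 436.0000]
K = S⁻¹·BᵀPA = [0.5524 1.3232]
A−BK = [0.2094 1.2929; -0.4476 -2.6768]
AᵀP(A−BK) = [0.4719 1.1745; 1.1745 3.0774]
P' = Q + AᵀP(A−BK) = [0.7219 1.1745; 1.1745 12.0774]
tr(P') = 12.7993


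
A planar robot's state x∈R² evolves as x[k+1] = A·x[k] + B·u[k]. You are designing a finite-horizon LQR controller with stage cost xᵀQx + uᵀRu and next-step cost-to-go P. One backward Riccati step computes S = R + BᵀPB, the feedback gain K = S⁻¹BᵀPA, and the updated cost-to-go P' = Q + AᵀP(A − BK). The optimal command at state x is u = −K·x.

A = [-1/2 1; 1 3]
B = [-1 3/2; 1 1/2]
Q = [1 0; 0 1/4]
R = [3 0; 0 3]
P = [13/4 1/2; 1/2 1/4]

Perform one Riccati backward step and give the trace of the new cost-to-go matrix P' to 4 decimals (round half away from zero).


BᵀP = [-2.7500 -0.2500; 5.1250 0.8750]
S = R + BᵀPB = [3 0; 0 3] + [2.5000 -4.2500; -4.2500 8.1250] = [5.5000 -4.2500; -4.2500 11.1250]
BᵀPA = [1.1250 -3.5000; -1.6875 7.7500]
K = S⁻¹·BᵀPA = [0.1239 -0.1391; -0.1043 0.6435]
A−BK = [-0.2196 -0.1043; 0.9283 2.8174]
AᵀP(A−BK) = [0.2470 0.1174; 0.1174 3.0261]
P' = Q + AᵀP(A−BK) = [1.2470 0.1174; 0.1174 3.2761]
tr(P') = 4.5231

4.5231


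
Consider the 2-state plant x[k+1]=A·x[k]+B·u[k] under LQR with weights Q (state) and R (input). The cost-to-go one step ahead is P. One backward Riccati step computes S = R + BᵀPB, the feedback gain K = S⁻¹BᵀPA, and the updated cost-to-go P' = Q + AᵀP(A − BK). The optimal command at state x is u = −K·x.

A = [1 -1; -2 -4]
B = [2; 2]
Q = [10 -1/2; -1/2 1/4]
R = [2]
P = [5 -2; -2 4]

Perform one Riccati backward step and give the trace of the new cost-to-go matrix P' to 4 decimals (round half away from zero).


70.0682

BᵀP = [6.0000 4.0000]
S = R + BᵀPB = [2] + [20.0000] = [22.0000]
BᵀPA = [-2.0000 -22.0000]
K = S⁻¹·BᵀPA = [-0.0909 -1.0000]
A−BK = [1.1818 1.0000; -1.8182 -2.0000]
AᵀP(A−BK) = [28.8182 29.0000; 29.0000 31.0000]
P' = Q + AᵀP(A−BK) = [38.8182 28.5000; 28.5000 31.2500]
tr(P') = 70.0682


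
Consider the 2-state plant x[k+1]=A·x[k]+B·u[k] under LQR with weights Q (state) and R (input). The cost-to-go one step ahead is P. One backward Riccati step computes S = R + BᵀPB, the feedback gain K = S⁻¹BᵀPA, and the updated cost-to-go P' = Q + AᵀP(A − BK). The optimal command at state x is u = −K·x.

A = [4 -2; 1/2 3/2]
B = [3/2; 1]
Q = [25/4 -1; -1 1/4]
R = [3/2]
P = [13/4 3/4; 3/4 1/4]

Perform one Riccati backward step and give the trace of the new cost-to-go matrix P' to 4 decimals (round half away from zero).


BᵀP = [5.6250 1.3750]
S = R + BᵀPB = [3/2] + [9.8125] = [11.3125]
BᵀPA = [23.1875 -9.1875]
K = S⁻¹·BᵀPA = [2.0497 -0.8122]
A−BK = [0.9254 -0.7818; -1.5497 2.3122]
AᵀP(A−BK) = [7.5345 -3.2307; -3.2307 1.6008]
P' = Q + AᵀP(A−BK) = [13.7845 -4.2307; -4.2307 1.8508]
tr(P') = 15.6354

15.6354


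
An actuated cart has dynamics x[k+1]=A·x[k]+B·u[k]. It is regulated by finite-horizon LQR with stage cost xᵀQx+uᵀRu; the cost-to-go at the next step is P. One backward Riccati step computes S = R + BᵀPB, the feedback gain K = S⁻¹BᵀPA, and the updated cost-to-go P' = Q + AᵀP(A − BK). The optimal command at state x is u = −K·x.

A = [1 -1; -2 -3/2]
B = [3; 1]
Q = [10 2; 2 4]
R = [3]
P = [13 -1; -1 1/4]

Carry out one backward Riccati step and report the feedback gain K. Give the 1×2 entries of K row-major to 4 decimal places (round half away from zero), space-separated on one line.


0.3807 -0.2965

BᵀP = [38.0000 -2.7500]
S = R + BᵀPB = [3] + [111.2500] = [114.2500]
BᵀPA = [43.5000 -33.8750]
K = S⁻¹·BᵀPA = [0.3807 -0.2965]
A−BK = [-0.1422 -0.1105; -2.3807 -1.2035]
AᵀP(A−BK) = [1.4376 0.1477; 0.1477 0.5186]
P' = Q + AᵀP(A−BK) = [11.4376 2.1477; 2.1477 4.5186]
tr(P') = 15.9562


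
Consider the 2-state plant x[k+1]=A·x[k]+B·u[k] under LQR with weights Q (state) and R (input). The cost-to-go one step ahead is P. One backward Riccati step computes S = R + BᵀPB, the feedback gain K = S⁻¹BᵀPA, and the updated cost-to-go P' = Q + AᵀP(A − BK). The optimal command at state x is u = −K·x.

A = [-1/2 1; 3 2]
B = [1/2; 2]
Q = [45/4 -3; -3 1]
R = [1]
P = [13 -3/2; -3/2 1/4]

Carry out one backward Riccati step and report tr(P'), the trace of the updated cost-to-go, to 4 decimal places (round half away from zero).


23.4722

BᵀP = [3.5000 -0.2500]
S = R + BᵀPB = [1] + [1.2500] = [2.2500]
BᵀPA = [-2.5000 3.0000]
K = S⁻¹·BᵀPA = [-1.1111 1.3333]
A−BK = [0.0556 0.3333; 5.2222 -0.6667]
AᵀP(A−BK) = [7.2222 -4.6667; -4.6667 4.0000]
P' = Q + AᵀP(A−BK) = [18.4722 -7.6667; -7.6667 5.0000]
tr(P') = 23.4722


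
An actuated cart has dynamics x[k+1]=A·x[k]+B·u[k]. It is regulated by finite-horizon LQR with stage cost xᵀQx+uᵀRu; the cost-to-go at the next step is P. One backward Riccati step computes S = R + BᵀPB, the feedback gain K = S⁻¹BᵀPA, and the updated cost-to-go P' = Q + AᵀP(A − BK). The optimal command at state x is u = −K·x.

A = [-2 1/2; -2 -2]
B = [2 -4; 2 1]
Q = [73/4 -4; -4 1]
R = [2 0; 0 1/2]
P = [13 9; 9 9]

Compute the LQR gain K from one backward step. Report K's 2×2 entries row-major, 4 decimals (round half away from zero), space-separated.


BᵀP = [44.0000 36.0000; -43.0000 -27.0000]
S = R + BᵀPB = [2 0; 0 1/2] + [160.0000 -140.0000; -140.0000 145.0000] = [162.0000 -140.0000; -140.0000 145.5000]
BᵀPA = [-160.0000 -50.0000; 140.0000 32.5000]
K = S⁻¹·BᵀPA = [-0.9267 -0.6862; 0.0705 -0.4369]
A−BK = [0.1355 0.1248; -0.2171 -0.1906]
AᵀP(A−BK) = [1.8534 1.3725; 1.3725 1.1386]
P' = Q + AᵀP(A−BK) = [20.1034 -2.6275; -2.6275 2.1386]
tr(P') = 22.2420

-0.9267 -0.6862 0.0705 -0.4369


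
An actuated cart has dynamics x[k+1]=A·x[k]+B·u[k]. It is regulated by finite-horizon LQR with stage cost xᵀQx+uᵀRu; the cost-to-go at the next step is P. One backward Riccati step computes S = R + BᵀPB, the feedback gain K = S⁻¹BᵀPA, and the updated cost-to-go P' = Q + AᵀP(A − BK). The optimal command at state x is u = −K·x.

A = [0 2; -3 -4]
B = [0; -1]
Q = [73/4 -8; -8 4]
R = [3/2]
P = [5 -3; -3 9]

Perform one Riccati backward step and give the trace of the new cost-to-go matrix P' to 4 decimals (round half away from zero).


BᵀP = [3.0000 -9.0000]
S = R + BᵀPB = [3/2] + [9.0000] = [10.5000]
BᵀPA = [27.0000 42.0000]
K = S⁻¹·BᵀPA = [2.5714 4.0000]
A−BK = [0.0000 2.0000; -0.4286 0.0000]
AᵀP(A−BK) = [11.5714 18.0000; 18.0000 44.0000]
P' = Q + AᵀP(A−BK) = [29.8214 10.0000; 10.0000 48.0000]
tr(P') = 77.8214

77.8214


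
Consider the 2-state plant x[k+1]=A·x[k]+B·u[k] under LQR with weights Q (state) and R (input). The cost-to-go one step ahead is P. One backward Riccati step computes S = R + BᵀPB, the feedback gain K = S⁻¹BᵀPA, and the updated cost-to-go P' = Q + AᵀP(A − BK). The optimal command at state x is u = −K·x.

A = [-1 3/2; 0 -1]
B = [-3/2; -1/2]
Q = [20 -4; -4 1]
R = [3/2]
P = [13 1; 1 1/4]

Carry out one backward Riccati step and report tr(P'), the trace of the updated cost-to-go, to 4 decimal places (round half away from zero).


23.2036

BᵀP = [-20.0000 -1.6250]
S = R + BᵀPB = [3/2] + [30.8125] = [32.3125]
BᵀPA = [20.0000 -28.3750]
K = S⁻¹·BᵀPA = [0.6190 -0.8781]
A−BK = [-0.0716 0.1828; 0.3095 -1.4391]
AᵀP(A−BK) = [0.6209 -0.9371; -0.9371 1.5827]
P' = Q + AᵀP(A−BK) = [20.6209 -4.9371; -4.9371 2.5827]
tr(P') = 23.2036


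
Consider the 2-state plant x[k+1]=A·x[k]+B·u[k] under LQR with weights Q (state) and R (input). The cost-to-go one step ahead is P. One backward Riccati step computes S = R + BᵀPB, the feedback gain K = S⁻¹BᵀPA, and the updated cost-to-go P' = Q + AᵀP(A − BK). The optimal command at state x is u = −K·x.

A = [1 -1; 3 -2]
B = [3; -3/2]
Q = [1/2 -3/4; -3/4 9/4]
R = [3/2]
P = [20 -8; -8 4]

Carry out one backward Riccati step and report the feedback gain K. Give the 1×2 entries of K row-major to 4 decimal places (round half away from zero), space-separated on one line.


BᵀP = [72.0000 -30.0000]
S = R + BᵀPB = [3/2] + [261.0000] = [262.5000]
BᵀPA = [-18.0000 -12.0000]
K = S⁻¹·BᵀPA = [-0.0686 -0.0457]
A−BK = [1.2057 -0.8629; 2.8971 -2.0686]
AᵀP(A−BK) = [6.7657 -4.8229; -4.8229 3.4514]
P' = Q + AᵀP(A−BK) = [7.2657 -5.5729; -5.5729 5.7014]
tr(P') = 12.9671

-0.0686 -0.0457


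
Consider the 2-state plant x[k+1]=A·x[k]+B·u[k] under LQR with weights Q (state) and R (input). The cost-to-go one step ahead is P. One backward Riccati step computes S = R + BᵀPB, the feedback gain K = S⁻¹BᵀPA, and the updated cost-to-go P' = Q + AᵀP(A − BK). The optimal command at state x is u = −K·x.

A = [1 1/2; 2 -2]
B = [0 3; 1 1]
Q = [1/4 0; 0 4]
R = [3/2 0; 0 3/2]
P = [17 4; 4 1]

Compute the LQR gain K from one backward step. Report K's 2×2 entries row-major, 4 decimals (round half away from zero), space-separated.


0.0858 -0.0697 0.4450 0.0134

BᵀP = [4.0000 1.0000; 55.0000 13.0000]
S = R + BᵀPB = [3/2 0; 0 3/2] + [1.0000 13.0000; 13.0000 178.0000] = [2.5000 13.0000; 13.0000 179.5000]
BᵀPA = [6.0000 0.0000; 81.0000 1.5000]
K = S⁻¹·BᵀPA = [0.0858 -0.0697; 0.4450 0.0134]
A−BK = [-0.3351 0.4598; 1.4692 -1.9437]
AᵀP(A−BK) = [0.4370 -0.1676; -0.1676 0.2299]
P' = Q + AᵀP(A−BK) = [0.6870 -0.1676; -0.1676 4.2299]
tr(P') = 4.9169


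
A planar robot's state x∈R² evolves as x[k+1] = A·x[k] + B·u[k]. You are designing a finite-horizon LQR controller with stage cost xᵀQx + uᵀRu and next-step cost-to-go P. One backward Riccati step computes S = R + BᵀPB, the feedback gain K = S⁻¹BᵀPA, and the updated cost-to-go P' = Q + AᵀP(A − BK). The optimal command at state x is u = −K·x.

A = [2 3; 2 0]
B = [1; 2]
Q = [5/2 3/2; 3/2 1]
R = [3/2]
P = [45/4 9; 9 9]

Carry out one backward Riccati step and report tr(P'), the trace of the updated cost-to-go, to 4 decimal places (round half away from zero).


17.5575

BᵀP = [29.2500 27.0000]
S = R + BᵀPB = [3/2] + [83.2500] = [84.7500]
BᵀPA = [112.5000 87.7500]
K = S⁻¹·BᵀPA = [1.3274 1.0354]
A−BK = [0.6726 1.9646; -0.6549 -2.0708]
AᵀP(A−BK) = [3.6637 5.0177; 5.0177 10.3938]
P' = Q + AᵀP(A−BK) = [6.1637 6.5177; 6.5177 11.3938]
tr(P') = 17.5575
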